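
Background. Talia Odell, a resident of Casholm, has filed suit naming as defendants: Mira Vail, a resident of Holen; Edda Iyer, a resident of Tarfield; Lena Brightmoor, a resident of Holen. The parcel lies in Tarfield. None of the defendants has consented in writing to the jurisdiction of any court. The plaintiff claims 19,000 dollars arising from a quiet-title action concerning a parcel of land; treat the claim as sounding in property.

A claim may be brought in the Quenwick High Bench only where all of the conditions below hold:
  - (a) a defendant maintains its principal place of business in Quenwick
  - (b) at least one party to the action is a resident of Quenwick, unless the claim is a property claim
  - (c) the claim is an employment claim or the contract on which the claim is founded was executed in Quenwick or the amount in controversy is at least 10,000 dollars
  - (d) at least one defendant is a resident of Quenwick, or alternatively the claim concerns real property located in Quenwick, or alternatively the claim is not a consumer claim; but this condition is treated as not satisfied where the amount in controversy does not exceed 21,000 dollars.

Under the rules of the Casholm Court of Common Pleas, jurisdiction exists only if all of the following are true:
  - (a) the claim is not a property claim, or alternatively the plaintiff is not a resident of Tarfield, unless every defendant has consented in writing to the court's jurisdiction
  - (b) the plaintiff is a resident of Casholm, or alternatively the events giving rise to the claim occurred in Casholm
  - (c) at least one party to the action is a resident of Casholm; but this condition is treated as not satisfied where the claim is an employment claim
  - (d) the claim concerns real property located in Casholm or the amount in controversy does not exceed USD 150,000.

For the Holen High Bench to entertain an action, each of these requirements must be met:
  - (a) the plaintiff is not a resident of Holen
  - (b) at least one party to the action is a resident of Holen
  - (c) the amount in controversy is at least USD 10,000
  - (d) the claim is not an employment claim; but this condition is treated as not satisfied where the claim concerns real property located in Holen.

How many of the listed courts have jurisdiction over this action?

2

The Quenwick High Bench:
  (a) No defendant is a corporation. Not met.
  (b) No party resides in Quenwick. The proviso rescues it, though: the claim is a property claim. Satisfied.
  (c) The amount in controversy is USD 19,000, which meets the $10,000 floor — that alternative is enough. Condition met.
  (d) The claim is a property claim, not a consumer claim, so this disjunct is met. But the carve-out bites: the amount in controversy is 19,000 dollars, within the 21,000 dollars ceiling. Fails.
  → At least one condition fails; no jurisdiction.
The Casholm Court of Common Pleas:
  (a) The plaintiff resides in Casholm, which is not Tarfield, which satisfies one of the alternatives. Satisfied.
  (b) The plaintiff resides in Casholm, so one alternative holds. Condition met.
  (c) Talia Odell resides in Casholm. And the carve-out is inapplicable — the claim is a property claim, not an employment claim. Satisfied.
  (d) The amount in controversy is $19,000, within the 150,000 dollars ceiling, so one alternative holds. Met.
  → Every requirement is satisfied — jurisdiction.
The Holen High Bench:
  (a) The plaintiff resides in Casholm, which is not Holen. Met.
  (b) Mira Vail resides in Holen. Satisfied.
  (c) The amount in controversy is $19,000, which meets the 10,000 dollars floor. Satisfied.
  (d) The claim is a property claim, not an employment claim. And the carve-out is inapplicable — the property lies in Tarfield, not Holen. Met.
  → All conditions met; jurisdiction exists.
Courts with jurisdiction: the Casholm Court of Common Pleas, the Holen High Bench — 2 in total.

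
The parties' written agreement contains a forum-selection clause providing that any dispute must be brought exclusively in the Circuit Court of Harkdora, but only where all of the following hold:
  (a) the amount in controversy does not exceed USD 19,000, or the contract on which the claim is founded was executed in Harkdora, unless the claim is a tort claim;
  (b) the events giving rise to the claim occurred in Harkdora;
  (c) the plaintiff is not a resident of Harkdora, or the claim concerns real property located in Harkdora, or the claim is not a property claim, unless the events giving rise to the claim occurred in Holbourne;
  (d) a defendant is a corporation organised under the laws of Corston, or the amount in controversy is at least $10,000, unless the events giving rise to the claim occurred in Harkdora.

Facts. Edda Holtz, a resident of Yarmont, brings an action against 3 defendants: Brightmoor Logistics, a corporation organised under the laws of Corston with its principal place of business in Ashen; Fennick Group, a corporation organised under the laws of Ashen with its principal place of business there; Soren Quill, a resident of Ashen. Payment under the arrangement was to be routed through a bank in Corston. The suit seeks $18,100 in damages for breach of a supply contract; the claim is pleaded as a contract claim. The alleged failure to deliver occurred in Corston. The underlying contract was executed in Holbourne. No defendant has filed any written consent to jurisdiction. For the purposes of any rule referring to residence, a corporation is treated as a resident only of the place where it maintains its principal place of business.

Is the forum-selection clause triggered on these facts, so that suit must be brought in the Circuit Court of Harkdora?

No

The Circuit Court of Harkdora:
  (a) The amount in controversy is USD 18,100, within the USD 19,000 ceiling, so one alternative holds. Satisfied.
  (b) The operative events occurred in Corston, not Harkdora. Not met.
  (c) The plaintiff resides in Yarmont, which is not Harkdora, so one alternative holds. Satisfied.
  (d) Brightmoor Logistics is organised under the laws of Corston — that alternative is enough. Met.
  → Forum clause is not triggered.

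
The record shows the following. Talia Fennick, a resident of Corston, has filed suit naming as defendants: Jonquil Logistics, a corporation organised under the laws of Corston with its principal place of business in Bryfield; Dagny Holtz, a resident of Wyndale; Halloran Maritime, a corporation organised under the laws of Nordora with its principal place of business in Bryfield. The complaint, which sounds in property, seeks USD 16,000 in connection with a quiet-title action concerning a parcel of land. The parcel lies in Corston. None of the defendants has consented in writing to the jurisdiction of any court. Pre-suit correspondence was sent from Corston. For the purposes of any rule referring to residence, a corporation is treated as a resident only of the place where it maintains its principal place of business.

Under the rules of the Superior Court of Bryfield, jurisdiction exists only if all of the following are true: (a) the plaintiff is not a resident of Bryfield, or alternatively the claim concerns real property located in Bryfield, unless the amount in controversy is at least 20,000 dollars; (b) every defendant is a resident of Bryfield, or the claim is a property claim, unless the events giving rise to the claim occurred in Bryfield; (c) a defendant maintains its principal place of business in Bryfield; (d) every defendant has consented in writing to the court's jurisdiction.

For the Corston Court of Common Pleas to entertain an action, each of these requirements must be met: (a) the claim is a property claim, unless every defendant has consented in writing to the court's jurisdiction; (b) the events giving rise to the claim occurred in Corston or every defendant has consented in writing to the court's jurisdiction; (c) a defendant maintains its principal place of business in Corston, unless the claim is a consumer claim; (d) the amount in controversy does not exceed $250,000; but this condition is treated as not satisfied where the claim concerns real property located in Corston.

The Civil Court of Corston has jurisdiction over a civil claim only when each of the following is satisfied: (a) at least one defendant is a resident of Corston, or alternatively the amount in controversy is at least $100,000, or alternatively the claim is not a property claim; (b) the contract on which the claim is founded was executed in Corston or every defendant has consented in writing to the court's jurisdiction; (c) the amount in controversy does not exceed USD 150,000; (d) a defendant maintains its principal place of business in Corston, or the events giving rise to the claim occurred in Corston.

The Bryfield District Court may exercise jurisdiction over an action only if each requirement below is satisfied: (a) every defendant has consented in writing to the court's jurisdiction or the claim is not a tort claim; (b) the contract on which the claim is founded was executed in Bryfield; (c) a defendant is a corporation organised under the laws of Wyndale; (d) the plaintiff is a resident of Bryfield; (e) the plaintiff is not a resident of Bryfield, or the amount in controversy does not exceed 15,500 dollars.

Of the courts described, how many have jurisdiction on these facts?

The Superior Court of Bryfield:
  (a) The plaintiff resides in Corston, which is not Bryfield, which satisfies one of the alternatives. Satisfied.
  (b) The claim is a property claim — that alternative is enough. Condition met.
  (c) Jonquil Logistics has its principal place of business in Bryfield. Met.
  (d) No such written consent has been filed. Not met.
  → Not every requirement is met — no jurisdiction.
The Corston Court of Common Pleas:
  (a) The claim is a property claim. Condition met.
  (b) The operative events occurred in Corston, which satisfies one of the alternatives. Met.
  (c) The corporate defendant(s) have their principal place of business in Bryfield, not Corston. Nor does the 'unless' clause help: the claim is a property claim, not a consumer claim. Fails.
  (d) The amount in controversy is USD 16,000, within the $250,000 ceiling. But the carve-out bites: the property lies in Corston. Not met.
  → The court lacks jurisdiction.
The Civil Court of Corston:
  (a) No defendant resides in Corston (they reside in Bryfield, Wyndale, Bryfield); the amount in controversy is 16,000 dollars, below the USD 100,000 floor; the claim is a property claim — every alternative fails. Not satisfied.
  (b) No contract (and hence no place of execution) is alleged; no such written consent has been filed — no alternative holds. Condition not met.
  (c) The amount in controversy is USD 16,000, within the USD 150,000 ceiling. Condition met.
  (d) The operative events occurred in Corston — that alternative is enough. Condition met.
  → No jurisdiction.
The Bryfield District Court:
  (a) The claim is a property claim, not a tort claim — that alternative is enough. Satisfied.
  (b) No contract (and hence no place of execution) is alleged. Not satisfied.
  (c) The corporate defendant(s) are organised in Corston, Nordora, not Wyndale. Not met.
  (d) The plaintiff resides in Corston, not Bryfield. Fails.
  (e) The plaintiff resides in Corston, which is not Bryfield — that alternative is enough. Condition met.
  → No jurisdiction.
No court satisfies all of its conditions.

0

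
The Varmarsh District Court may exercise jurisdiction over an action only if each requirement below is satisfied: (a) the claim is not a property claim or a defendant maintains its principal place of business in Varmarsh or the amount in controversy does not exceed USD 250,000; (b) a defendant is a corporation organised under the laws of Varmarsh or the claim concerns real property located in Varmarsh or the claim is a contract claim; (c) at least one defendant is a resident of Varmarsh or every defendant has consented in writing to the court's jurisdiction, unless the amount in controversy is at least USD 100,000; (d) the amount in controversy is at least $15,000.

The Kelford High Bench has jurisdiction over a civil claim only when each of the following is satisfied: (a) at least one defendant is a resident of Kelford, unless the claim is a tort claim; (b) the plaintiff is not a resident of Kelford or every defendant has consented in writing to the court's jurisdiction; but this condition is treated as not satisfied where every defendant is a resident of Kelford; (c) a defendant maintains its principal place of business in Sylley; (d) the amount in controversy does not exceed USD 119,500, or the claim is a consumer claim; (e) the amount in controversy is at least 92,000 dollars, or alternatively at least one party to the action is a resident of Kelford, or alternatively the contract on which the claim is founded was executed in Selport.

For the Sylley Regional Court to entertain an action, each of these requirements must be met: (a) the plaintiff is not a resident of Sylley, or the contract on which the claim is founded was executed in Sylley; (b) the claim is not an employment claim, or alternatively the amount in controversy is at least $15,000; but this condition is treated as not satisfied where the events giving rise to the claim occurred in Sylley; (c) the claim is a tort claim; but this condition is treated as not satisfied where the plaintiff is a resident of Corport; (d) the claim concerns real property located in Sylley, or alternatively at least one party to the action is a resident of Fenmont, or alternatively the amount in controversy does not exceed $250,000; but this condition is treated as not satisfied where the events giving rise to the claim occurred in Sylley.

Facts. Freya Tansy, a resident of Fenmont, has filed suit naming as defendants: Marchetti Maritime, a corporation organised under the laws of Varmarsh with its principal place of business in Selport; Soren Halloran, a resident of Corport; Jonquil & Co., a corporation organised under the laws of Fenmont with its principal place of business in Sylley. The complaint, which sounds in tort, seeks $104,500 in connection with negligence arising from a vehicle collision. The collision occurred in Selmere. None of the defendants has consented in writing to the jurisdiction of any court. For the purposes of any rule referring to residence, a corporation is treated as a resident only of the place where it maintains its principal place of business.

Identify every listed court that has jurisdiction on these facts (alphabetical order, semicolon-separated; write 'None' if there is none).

The Varmarsh District Court:
  (a) The claim is a tort claim, not a property claim, so this disjunct is met. Satisfied.
  (b) Marchetti Maritime is organised under the laws of Varmarsh, so this disjunct is met. Satisfied.
  (c) No defendant resides in Varmarsh (they reside in Selport, Corport, Sylley); no such written consent has been filed — no alternative holds. But the amount in controversy is USD 104,500, which meets the $100,000 floor, and the 'unless' clause therefore excuses the requirement. Condition met.
  (d) The amount in controversy is $104,500, which meets the 15,000 dollars floor. Condition met.
  → Every requirement is satisfied — jurisdiction.
The Kelford High Bench:
  (a) No defendant resides in Kelford (they reside in Selport, Corport, Sylley). The proviso rescues it, though: the claim is a tort claim. Satisfied.
  (b) The plaintiff resides in Fenmont, which is not Kelford — that alternative is enough. The exception is not triggered, since the defendants reside as follows — Marchetti Maritime in Selport, Soren Halloran in Corport, Jonquil & Co. in Sylley — not all in Kelford. Condition met.
  (c) Jonquil & Co. has its principal place of business in Sylley. Condition met.
  (d) The amount in controversy is USD 104,500, within the USD 119,500 ceiling — that alternative is enough. Met.
  (e) The amount in controversy is 104,500 dollars, which meets the 92,000 dollars floor, which satisfies one of the alternatives. Condition met.
  → All conditions met; jurisdiction exists.
The Sylley Regional Court:
  (a) The plaintiff resides in Fenmont, which is not Sylley, so one alternative holds. Condition met.
  (b) The claim is a tort claim, not an employment claim — that alternative is enough. And the carve-out is inapplicable — the operative events occurred in Selmere, not Sylley. Condition met.
  (c) The claim is a tort claim. And the carve-out is inapplicable — the plaintiff resides in Fenmont, not Corport. Condition met.
  (d) Freya Tansy resides in Fenmont, so this disjunct is met. The carve-out does not apply: the operative events occurred in Selmere, not Sylley. Condition met.
  → Jurisdiction lies.

the Kelford High Bench; the Sylley Regional Court; the Varmarsh District Court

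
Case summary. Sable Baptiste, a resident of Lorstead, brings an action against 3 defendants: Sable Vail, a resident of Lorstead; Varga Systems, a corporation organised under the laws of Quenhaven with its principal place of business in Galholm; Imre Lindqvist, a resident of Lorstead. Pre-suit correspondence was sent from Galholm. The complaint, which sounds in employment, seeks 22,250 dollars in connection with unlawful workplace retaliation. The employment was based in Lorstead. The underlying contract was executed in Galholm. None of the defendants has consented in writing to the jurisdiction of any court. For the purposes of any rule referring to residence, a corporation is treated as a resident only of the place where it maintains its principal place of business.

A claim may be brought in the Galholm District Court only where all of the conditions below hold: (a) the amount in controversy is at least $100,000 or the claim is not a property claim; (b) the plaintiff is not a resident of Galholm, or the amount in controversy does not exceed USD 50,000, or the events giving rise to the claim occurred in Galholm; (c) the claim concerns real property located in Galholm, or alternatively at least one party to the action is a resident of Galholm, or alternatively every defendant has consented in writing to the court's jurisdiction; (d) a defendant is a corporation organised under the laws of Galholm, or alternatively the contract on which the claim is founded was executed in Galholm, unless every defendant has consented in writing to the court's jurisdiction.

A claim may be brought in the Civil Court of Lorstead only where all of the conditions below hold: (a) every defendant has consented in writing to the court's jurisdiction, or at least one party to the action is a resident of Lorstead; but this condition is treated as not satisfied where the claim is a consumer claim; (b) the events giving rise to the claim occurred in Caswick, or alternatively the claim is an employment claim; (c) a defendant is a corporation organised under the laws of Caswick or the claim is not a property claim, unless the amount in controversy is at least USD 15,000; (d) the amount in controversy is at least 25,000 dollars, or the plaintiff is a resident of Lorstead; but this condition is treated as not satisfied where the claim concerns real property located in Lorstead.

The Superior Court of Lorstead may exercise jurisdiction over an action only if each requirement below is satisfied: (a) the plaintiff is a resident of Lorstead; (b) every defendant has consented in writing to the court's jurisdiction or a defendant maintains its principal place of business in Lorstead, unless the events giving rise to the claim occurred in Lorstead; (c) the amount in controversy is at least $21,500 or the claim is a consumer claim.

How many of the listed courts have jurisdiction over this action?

The Galholm District Court:
  (a) The claim is an employment claim, not a property claim — that alternative is enough. Condition met.
  (b) The plaintiff resides in Lorstead, which is not Galholm, so this disjunct is met. Condition met.
  (c) Varga Systems resides in Galholm, so this disjunct is met. Satisfied.
  (d) The contract was executed in Galholm, so this disjunct is met. Satisfied.
  → All conditions met; jurisdiction exists.
The Civil Court of Lorstead:
  (a) Sable Baptiste resides in Lorstead — that alternative is enough. The exception is not triggered, since the claim is an employment claim, not a consumer claim. Satisfied.
  (b) The claim is an employment claim, so this disjunct is met. Condition met.
  (c) The claim is an employment claim, not a property claim, which satisfies one of the alternatives. Satisfied.
  (d) The plaintiff resides in Lorstead, which satisfies one of the alternatives. The exception is not triggered, since the claim does not concern real property. Satisfied.
  → All conditions met; jurisdiction exists.
The Superior Court of Lorstead:
  (a) The plaintiff resides in Lorstead. Condition met.
  (b) No such written consent has been filed; the corporate defendant(s) have their principal place of business in Galholm, not Lorstead — no alternative holds. The proviso rescues it, though: the operative events occurred in Lorstead. Condition met.
  (c) The amount in controversy is $22,250, which meets the USD 21,500 floor, so this disjunct is met. Satisfied.
  → Jurisdiction lies.
Courts with jurisdiction: the Galholm District Court, the Civil Court of Lorstead, the Superior Court of Lorstead — 3 in total.

3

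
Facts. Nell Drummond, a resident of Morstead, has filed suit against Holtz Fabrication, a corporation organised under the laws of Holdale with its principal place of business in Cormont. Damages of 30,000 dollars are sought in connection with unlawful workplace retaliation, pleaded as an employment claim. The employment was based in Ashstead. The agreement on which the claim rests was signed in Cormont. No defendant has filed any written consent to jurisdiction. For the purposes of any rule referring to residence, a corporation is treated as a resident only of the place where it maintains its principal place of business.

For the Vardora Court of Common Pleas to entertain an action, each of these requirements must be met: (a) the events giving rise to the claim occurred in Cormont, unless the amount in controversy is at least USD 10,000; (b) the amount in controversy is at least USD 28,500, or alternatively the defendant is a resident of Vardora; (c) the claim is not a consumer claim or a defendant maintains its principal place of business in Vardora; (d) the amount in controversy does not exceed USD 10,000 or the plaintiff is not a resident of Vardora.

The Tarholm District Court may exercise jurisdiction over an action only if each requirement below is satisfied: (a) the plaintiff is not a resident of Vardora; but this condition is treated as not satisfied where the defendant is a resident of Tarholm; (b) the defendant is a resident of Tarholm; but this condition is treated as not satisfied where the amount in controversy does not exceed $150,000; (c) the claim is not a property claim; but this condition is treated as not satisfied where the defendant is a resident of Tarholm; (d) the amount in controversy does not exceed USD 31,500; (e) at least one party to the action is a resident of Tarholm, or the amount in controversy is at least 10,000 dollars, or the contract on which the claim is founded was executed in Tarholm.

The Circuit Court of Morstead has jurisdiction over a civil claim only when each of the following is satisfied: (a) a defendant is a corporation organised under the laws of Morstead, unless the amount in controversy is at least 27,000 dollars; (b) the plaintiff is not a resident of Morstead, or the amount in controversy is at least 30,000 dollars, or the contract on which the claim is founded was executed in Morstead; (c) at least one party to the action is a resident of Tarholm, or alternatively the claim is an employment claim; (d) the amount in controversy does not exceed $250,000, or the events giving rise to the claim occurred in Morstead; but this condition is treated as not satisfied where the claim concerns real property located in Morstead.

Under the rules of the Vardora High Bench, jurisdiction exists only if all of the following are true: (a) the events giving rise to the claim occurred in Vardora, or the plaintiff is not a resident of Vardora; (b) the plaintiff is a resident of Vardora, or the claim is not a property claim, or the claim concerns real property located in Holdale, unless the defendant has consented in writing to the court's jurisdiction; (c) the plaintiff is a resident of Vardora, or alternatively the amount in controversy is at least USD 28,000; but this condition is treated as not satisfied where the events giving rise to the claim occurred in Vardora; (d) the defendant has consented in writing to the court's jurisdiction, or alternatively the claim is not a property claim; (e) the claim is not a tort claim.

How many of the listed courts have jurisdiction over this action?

3

The Vardora Court of Common Pleas:
  (a) The operative events occurred in Ashstead, not Cormont. The proviso rescues it, though: the amount in controversy is USD 30,000, which meets the 10,000 dollars floor. Satisfied.
  (b) The amount in controversy is $30,000, which meets the $28,500 floor, so this disjunct is met. Condition met.
  (c) The claim is an employment claim, not a consumer claim, so this disjunct is met. Satisfied.
  (d) The plaintiff resides in Morstead, which is not Vardora, so one alternative holds. Satisfied.
  → The court has jurisdiction.
The Tarholm District Court:
  (a) The plaintiff resides in Morstead, which is not Vardora. The exception is not triggered, since the defendant resides in Cormont, not Tarholm. Condition met.
  (b) The defendant resides in Cormont, not Tarholm. Condition not met.
  (c) The claim is an employment claim, not a property claim. The carve-out does not apply: the defendant resides in Cormont, not Tarholm. Satisfied.
  (d) The amount in controversy is 30,000 dollars, within the USD 31,500 ceiling. Met.
  (e) The amount in controversy is 30,000 dollars, which meets the 10,000 dollars floor, so this disjunct is met. Condition met.
  → The court lacks jurisdiction.
The Circuit Court of Morstead:
  (a) The corporate defendant(s) are organised in Holdale, not Morstead. But the amount in controversy is 30,000 dollars, which meets the 27,000 dollars floor, and the 'unless' clause therefore excuses the requirement. Met.
  (b) The amount in controversy is USD 30,000, which meets the 30,000 dollars floor — that alternative is enough. Met.
  (c) The claim is an employment claim, so one alternative holds. Condition met.
  (d) The amount in controversy is $30,000, within the USD 250,000 ceiling — that alternative is enough. The carve-out does not apply: the claim does not concern real property. Condition met.
  → All conditions met; jurisdiction exists.
The Vardora High Bench:
  (a) The plaintiff resides in Morstead, which is not Vardora, so this disjunct is met. Met.
  (b) The claim is an employment claim, not a property claim — that alternative is enough. Condition met.
  (c) The amount in controversy is 30,000 dollars, which meets the 28,000 dollars floor — that alternative is enough. And the carve-out is inapplicable — the operative events occurred in Ashstead, not Vardora. Met.
  (d) The claim is an employment claim, not a property claim, which satisfies one of the alternatives. Met.
  (e) The claim is an employment claim, not a tort claim. Met.
  → Every requirement is satisfied — jurisdiction.
Courts with jurisdiction: the Vardora Court of Common Pleas, the Circuit Court of Morstead, the Vardora High Bench — 3 in total.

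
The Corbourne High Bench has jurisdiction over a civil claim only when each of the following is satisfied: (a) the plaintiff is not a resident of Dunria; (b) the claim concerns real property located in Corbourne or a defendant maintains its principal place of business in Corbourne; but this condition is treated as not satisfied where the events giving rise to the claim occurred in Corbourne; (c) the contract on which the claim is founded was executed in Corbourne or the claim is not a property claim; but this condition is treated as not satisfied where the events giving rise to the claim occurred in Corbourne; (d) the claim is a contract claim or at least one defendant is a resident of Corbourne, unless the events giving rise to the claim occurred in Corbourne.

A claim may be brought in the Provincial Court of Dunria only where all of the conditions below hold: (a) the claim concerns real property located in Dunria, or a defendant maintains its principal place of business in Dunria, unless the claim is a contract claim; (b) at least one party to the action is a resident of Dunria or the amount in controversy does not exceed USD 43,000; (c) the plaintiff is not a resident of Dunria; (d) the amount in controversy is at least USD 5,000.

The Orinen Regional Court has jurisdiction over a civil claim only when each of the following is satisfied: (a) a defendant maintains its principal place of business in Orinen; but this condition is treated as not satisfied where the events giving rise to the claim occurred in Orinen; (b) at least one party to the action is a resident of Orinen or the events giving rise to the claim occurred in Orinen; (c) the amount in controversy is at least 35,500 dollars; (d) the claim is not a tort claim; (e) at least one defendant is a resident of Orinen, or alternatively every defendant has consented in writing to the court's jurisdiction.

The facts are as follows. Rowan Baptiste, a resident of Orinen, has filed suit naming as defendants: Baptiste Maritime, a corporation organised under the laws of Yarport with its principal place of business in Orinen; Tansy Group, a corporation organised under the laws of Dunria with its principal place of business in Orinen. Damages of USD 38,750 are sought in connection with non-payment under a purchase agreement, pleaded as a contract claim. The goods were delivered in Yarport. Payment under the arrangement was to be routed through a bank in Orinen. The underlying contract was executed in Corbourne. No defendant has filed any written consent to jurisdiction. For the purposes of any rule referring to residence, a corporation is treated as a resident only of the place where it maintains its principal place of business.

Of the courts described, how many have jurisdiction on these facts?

The Corbourne High Bench:
  (a) The plaintiff resides in Orinen, which is not Dunria. Met.
  (b) The claim does not concern real property; the corporate defendant(s) have their principal place of business in Orinen, not Corbourne — no alternative holds. Condition not met.
  (c) The contract was executed in Corbourne, so this disjunct is met. The exception is not triggered, since the operative events occurred in Yarport, not Corbourne. Satisfied.
  (d) The claim is a contract claim — that alternative is enough. Condition met.
  → No jurisdiction.
The Provincial Court of Dunria:
  (a) The claim does not concern real property; the corporate defendant(s) have their principal place of business in Orinen, not Dunria — no alternative holds. But the claim is a contract claim, and the 'unless' clause therefore excuses the requirement. Satisfied.
  (b) The amount in controversy is $38,750, within the USD 43,000 ceiling, which satisfies one of the alternatives. Satisfied.
  (c) The plaintiff resides in Orinen, which is not Dunria. Condition met.
  (d) The amount in controversy is USD 38,750, which meets the $5,000 floor. Satisfied.
  → All conditions met; jurisdiction exists.
The Orinen Regional Court:
  (a) Baptiste Maritime has its principal place of business in Orinen. And the carve-out is inapplicable — the operative events occurred in Yarport, not Orinen. Satisfied.
  (b) Rowan Baptiste resides in Orinen, which satisfies one of the alternatives. Condition met.
  (c) The amount in controversy is $38,750, which meets the 35,500 dollars floor. Condition met.
  (d) The claim is a contract claim, not a tort claim. Satisfied.
  (e) Baptiste Maritime resides in Orinen, so one alternative holds. Condition met.
  → Every requirement is satisfied — jurisdiction.
Courts with jurisdiction: the Provincial Court of Dunria, the Orinen Regional Court — 2 in total.

2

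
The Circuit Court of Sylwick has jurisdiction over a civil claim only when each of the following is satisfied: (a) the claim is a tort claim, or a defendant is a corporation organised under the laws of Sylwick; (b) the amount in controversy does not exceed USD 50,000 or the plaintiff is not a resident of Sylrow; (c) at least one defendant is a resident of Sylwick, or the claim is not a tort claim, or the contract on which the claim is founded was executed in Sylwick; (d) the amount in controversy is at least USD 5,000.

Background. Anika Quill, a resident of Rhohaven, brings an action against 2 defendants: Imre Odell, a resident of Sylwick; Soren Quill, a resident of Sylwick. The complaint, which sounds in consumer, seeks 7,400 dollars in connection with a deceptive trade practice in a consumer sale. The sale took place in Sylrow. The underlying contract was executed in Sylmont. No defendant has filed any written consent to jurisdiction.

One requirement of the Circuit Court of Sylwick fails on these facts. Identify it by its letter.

The Circuit Court of Sylwick:
  (a) The claim is a consumer claim, not a tort claim; no defendant is a corporation — no alternative holds. Not satisfied.
  (b) The amount in controversy is $7,400, within the 50,000 dollars ceiling, so this disjunct is met. Met.
  (c) Imre Odell resides in Sylwick — that alternative is enough. Condition met.
  (d) The amount in controversy is $7,400, which meets the 5,000 dollars floor. Satisfied.
Only condition (a) fails.

(a)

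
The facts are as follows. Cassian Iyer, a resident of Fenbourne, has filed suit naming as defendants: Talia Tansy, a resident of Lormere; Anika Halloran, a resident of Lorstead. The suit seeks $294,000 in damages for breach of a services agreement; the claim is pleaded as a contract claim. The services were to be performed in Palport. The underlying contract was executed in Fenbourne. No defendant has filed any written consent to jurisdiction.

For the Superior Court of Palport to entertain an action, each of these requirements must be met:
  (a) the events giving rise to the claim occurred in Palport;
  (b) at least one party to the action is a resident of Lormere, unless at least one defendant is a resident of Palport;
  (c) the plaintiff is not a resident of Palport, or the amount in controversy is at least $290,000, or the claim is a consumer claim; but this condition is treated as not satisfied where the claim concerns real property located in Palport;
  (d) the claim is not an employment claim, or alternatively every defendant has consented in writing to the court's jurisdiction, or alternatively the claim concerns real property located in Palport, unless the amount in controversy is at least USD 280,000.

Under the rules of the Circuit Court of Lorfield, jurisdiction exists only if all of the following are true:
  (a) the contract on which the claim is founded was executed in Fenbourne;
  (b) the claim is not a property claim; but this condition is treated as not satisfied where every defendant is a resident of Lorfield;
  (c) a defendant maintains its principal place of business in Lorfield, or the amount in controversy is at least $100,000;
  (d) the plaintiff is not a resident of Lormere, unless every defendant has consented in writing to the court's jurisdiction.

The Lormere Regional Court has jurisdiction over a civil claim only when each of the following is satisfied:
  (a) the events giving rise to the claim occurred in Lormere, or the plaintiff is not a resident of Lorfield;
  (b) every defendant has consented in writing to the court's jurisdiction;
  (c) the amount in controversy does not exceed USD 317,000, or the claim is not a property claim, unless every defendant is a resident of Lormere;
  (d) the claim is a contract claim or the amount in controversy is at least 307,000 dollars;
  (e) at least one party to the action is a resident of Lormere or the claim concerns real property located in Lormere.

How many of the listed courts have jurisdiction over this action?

The Superior Court of Palport:
  (a) The operative events occurred in Palport. Satisfied.
  (b) Talia Tansy resides in Lormere. Satisfied.
  (c) The plaintiff resides in Fenbourne, which is not Palport — that alternative is enough. And the carve-out is inapplicable — the claim does not concern real property. Met.
  (d) The claim is a contract claim, not an employment claim, which satisfies one of the alternatives. Satisfied.
  → Every requirement is satisfied — jurisdiction.
The Circuit Court of Lorfield:
  (a) The contract was executed in Fenbourne. Condition met.
  (b) The claim is a contract claim, not a property claim. And the carve-out is inapplicable — the defendants reside as follows — Talia Tansy in Lormere, Anika Halloran in Lorstead — not all in Lorfield. Condition met.
  (c) The amount in controversy is $294,000, which meets the 100,000 dollars floor, so this disjunct is met. Satisfied.
  (d) The plaintiff resides in Fenbourne, which is not Lormere. Met.
  → All conditions met; jurisdiction exists.
The Lormere Regional Court:
  (a) The plaintiff resides in Fenbourne, which is not Lorfield — that alternative is enough. Condition met.
  (b) No such written consent has been filed. Fails.
  (c) The amount in controversy is $294,000, within the $317,000 ceiling, so one alternative holds. Satisfied.
  (d) The claim is a contract claim, so one alternative holds. Condition met.
  (e) Talia Tansy resides in Lormere, so one alternative holds. Met.
  → The court lacks jurisdiction.
Courts with jurisdiction: the Superior Court of Palport, the Circuit Court of Lorfield — 2 in total.

2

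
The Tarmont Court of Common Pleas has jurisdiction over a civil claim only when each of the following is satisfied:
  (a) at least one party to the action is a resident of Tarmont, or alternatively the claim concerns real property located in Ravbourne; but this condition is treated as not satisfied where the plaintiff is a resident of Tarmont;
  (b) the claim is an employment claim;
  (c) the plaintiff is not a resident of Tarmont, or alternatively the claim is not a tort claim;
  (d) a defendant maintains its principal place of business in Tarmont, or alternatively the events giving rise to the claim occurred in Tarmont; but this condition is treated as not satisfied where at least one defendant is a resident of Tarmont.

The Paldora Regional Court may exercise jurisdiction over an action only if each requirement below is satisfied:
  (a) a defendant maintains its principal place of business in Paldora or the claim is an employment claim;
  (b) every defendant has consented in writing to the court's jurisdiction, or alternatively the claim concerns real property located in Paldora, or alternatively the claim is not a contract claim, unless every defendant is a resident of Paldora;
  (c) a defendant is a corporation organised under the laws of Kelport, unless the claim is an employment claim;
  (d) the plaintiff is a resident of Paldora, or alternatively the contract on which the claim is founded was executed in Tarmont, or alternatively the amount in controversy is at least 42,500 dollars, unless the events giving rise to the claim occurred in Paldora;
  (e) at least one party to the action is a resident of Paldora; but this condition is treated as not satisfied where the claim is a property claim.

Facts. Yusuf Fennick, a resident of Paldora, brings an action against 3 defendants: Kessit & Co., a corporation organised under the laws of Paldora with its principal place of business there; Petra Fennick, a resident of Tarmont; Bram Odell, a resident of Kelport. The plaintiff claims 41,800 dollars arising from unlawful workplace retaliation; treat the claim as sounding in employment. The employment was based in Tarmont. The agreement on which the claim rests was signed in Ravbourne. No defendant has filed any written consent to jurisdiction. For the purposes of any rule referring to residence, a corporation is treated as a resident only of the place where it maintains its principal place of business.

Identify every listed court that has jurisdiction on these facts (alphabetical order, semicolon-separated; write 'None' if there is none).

The Tarmont Court of Common Pleas:
  (a) Petra Fennick resides in Tarmont, so this disjunct is met. The carve-out does not apply: the plaintiff resides in Paldora, not Tarmont. Condition met.
  (b) The claim is an employment claim. Condition met.
  (c) The plaintiff resides in Paldora, which is not Tarmont, which satisfies one of the alternatives. Satisfied.
  (d) The operative events occurred in Tarmont — that alternative is enough. However, Petra Fennick resides in Tarmont, which falls within the stated exception and so defeats the condition. Condition not met.
  → The court lacks jurisdiction.
The Paldora Regional Court:
  (a) Kessit & Co. has its principal place of business in Paldora — that alternative is enough. Satisfied.
  (b) The claim is an employment claim, not a contract claim, which satisfies one of the alternatives. Condition met.
  (c) The corporate defendant(s) are organised in Paldora, not Kelport. However, the claim is an employment claim, so the 'unless' proviso supplies this condition. Satisfied.
  (d) The plaintiff resides in Paldora, so one alternative holds. Met.
  (e) Yusuf Fennick resides in Paldora. The carve-out does not apply: the claim is an employment claim, not a property claim. Satisfied.
  → The court has jurisdiction.

the Paldora Regional Court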